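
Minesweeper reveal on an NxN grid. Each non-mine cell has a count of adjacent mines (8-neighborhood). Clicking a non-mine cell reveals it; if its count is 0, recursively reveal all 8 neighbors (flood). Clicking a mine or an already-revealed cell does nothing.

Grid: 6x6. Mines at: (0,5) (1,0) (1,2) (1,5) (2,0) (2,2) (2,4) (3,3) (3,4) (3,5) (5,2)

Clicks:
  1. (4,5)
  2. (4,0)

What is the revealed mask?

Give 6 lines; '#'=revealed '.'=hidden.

Click 1 (4,5) count=2: revealed 1 new [(4,5)] -> total=1
Click 2 (4,0) count=0: revealed 6 new [(3,0) (3,1) (4,0) (4,1) (5,0) (5,1)] -> total=7

Answer: ......
......
......
##....
##...#
##....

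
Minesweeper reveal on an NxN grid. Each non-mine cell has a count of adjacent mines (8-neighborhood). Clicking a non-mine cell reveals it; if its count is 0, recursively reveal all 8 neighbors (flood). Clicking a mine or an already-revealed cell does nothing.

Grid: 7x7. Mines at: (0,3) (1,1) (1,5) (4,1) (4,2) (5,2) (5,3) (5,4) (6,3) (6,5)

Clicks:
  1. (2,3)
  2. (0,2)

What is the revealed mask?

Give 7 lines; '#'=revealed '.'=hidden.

Answer: ..#....
..###..
..#####
..#####
...####
.....##
.......

Derivation:
Click 1 (2,3) count=0: revealed 19 new [(1,2) (1,3) (1,4) (2,2) (2,3) (2,4) (2,5) (2,6) (3,2) (3,3) (3,4) (3,5) (3,6) (4,3) (4,4) (4,5) (4,6) (5,5) (5,6)] -> total=19
Click 2 (0,2) count=2: revealed 1 new [(0,2)] -> total=20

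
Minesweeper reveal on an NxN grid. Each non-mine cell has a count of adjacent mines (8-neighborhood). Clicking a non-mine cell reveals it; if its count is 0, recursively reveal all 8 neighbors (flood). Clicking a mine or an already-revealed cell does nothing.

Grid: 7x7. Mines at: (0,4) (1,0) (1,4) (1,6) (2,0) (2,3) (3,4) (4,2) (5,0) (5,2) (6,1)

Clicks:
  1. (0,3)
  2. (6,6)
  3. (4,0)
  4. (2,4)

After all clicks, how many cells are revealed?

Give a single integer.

Answer: 19

Derivation:
Click 1 (0,3) count=2: revealed 1 new [(0,3)] -> total=1
Click 2 (6,6) count=0: revealed 16 new [(2,5) (2,6) (3,5) (3,6) (4,3) (4,4) (4,5) (4,6) (5,3) (5,4) (5,5) (5,6) (6,3) (6,4) (6,5) (6,6)] -> total=17
Click 3 (4,0) count=1: revealed 1 new [(4,0)] -> total=18
Click 4 (2,4) count=3: revealed 1 new [(2,4)] -> total=19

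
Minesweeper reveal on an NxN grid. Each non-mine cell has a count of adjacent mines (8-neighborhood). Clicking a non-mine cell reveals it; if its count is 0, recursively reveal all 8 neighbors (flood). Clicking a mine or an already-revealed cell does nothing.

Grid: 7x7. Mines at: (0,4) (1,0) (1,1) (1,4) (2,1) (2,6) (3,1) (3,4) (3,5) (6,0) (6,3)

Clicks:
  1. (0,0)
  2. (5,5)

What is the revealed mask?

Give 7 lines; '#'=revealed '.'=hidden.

Click 1 (0,0) count=2: revealed 1 new [(0,0)] -> total=1
Click 2 (5,5) count=0: revealed 9 new [(4,4) (4,5) (4,6) (5,4) (5,5) (5,6) (6,4) (6,5) (6,6)] -> total=10

Answer: #......
.......
.......
.......
....###
....###
....###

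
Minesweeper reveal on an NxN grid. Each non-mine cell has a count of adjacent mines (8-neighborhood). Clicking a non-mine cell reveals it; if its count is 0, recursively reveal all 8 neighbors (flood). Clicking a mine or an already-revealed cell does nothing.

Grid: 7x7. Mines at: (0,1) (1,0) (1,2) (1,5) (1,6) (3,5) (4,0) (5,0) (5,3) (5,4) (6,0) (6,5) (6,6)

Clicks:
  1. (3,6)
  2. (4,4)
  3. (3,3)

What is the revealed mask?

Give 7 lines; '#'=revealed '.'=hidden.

Click 1 (3,6) count=1: revealed 1 new [(3,6)] -> total=1
Click 2 (4,4) count=3: revealed 1 new [(4,4)] -> total=2
Click 3 (3,3) count=0: revealed 11 new [(2,1) (2,2) (2,3) (2,4) (3,1) (3,2) (3,3) (3,4) (4,1) (4,2) (4,3)] -> total=13

Answer: .......
.......
.####..
.####.#
.####..
.......
.......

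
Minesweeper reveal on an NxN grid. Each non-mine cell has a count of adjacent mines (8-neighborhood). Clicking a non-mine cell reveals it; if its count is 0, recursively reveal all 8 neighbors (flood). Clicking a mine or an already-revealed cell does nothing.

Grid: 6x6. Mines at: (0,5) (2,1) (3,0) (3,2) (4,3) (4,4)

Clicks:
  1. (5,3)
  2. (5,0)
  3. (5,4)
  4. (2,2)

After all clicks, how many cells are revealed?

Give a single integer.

Answer: 9

Derivation:
Click 1 (5,3) count=2: revealed 1 new [(5,3)] -> total=1
Click 2 (5,0) count=0: revealed 6 new [(4,0) (4,1) (4,2) (5,0) (5,1) (5,2)] -> total=7
Click 3 (5,4) count=2: revealed 1 new [(5,4)] -> total=8
Click 4 (2,2) count=2: revealed 1 new [(2,2)] -> total=9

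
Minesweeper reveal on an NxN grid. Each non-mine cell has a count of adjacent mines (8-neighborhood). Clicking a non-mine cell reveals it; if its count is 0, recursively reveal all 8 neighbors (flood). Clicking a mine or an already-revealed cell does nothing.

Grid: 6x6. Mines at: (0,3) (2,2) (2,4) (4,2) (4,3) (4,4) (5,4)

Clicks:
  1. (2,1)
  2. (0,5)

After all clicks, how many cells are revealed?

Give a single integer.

Answer: 5

Derivation:
Click 1 (2,1) count=1: revealed 1 new [(2,1)] -> total=1
Click 2 (0,5) count=0: revealed 4 new [(0,4) (0,5) (1,4) (1,5)] -> total=5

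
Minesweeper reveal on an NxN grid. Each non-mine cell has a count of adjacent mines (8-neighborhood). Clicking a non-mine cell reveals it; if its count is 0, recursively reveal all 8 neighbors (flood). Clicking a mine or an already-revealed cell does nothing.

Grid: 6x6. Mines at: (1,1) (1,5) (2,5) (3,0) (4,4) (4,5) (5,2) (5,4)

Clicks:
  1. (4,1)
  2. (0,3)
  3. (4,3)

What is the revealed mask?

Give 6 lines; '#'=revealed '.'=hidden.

Answer: ..###.
..###.
.####.
.####.
.###..
......

Derivation:
Click 1 (4,1) count=2: revealed 1 new [(4,1)] -> total=1
Click 2 (0,3) count=0: revealed 16 new [(0,2) (0,3) (0,4) (1,2) (1,3) (1,4) (2,1) (2,2) (2,3) (2,4) (3,1) (3,2) (3,3) (3,4) (4,2) (4,3)] -> total=17
Click 3 (4,3) count=3: revealed 0 new [(none)] -> total=17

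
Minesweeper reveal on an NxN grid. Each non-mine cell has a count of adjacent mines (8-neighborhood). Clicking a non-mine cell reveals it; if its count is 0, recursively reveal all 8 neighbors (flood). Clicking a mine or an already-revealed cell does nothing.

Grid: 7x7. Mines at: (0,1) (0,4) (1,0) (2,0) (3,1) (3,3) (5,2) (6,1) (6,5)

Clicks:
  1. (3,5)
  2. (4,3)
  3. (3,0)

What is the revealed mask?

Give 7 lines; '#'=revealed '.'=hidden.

Answer: .....##
....###
....###
#...###
...####
....###
.......

Derivation:
Click 1 (3,5) count=0: revealed 17 new [(0,5) (0,6) (1,4) (1,5) (1,6) (2,4) (2,5) (2,6) (3,4) (3,5) (3,6) (4,4) (4,5) (4,6) (5,4) (5,5) (5,6)] -> total=17
Click 2 (4,3) count=2: revealed 1 new [(4,3)] -> total=18
Click 3 (3,0) count=2: revealed 1 new [(3,0)] -> total=19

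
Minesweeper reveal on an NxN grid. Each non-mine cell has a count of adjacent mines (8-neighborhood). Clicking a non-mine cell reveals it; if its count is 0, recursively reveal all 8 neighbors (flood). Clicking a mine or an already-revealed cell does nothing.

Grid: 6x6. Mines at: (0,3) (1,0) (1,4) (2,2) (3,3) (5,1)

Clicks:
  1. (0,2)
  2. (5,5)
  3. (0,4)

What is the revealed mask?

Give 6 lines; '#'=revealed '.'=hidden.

Answer: ..#.#.
......
....##
....##
..####
..####

Derivation:
Click 1 (0,2) count=1: revealed 1 new [(0,2)] -> total=1
Click 2 (5,5) count=0: revealed 12 new [(2,4) (2,5) (3,4) (3,5) (4,2) (4,3) (4,4) (4,5) (5,2) (5,3) (5,4) (5,5)] -> total=13
Click 3 (0,4) count=2: revealed 1 new [(0,4)] -> total=14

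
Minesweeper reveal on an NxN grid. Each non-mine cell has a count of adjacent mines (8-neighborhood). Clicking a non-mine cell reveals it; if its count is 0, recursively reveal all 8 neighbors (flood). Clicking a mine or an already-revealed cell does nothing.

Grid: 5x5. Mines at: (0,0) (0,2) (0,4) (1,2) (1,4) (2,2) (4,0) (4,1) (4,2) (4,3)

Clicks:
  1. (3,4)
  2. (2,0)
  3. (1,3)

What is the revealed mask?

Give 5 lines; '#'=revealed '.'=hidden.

Answer: .....
##.#.
##...
##..#
.....

Derivation:
Click 1 (3,4) count=1: revealed 1 new [(3,4)] -> total=1
Click 2 (2,0) count=0: revealed 6 new [(1,0) (1,1) (2,0) (2,1) (3,0) (3,1)] -> total=7
Click 3 (1,3) count=5: revealed 1 new [(1,3)] -> total=8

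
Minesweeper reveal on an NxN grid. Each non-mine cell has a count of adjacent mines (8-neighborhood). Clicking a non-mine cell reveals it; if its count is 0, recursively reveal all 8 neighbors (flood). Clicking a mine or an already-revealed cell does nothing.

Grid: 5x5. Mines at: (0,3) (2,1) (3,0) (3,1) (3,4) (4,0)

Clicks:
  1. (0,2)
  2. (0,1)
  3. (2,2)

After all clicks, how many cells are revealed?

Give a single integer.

Click 1 (0,2) count=1: revealed 1 new [(0,2)] -> total=1
Click 2 (0,1) count=0: revealed 5 new [(0,0) (0,1) (1,0) (1,1) (1,2)] -> total=6
Click 3 (2,2) count=2: revealed 1 new [(2,2)] -> total=7

Answer: 7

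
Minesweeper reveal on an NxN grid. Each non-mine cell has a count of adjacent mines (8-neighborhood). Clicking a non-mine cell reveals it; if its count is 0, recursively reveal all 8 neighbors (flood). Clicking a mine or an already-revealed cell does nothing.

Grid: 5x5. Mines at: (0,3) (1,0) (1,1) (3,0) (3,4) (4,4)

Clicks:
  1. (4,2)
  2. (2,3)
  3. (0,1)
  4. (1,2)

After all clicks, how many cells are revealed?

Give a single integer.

Click 1 (4,2) count=0: revealed 9 new [(2,1) (2,2) (2,3) (3,1) (3,2) (3,3) (4,1) (4,2) (4,3)] -> total=9
Click 2 (2,3) count=1: revealed 0 new [(none)] -> total=9
Click 3 (0,1) count=2: revealed 1 new [(0,1)] -> total=10
Click 4 (1,2) count=2: revealed 1 new [(1,2)] -> total=11

Answer: 11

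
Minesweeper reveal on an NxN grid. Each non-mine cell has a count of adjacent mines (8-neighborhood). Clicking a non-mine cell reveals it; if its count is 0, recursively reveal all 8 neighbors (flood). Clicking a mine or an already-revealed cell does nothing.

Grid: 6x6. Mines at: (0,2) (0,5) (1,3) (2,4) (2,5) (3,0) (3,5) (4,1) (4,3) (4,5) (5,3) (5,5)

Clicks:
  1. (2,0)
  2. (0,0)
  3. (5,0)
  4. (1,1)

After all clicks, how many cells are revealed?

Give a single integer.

Answer: 7

Derivation:
Click 1 (2,0) count=1: revealed 1 new [(2,0)] -> total=1
Click 2 (0,0) count=0: revealed 5 new [(0,0) (0,1) (1,0) (1,1) (2,1)] -> total=6
Click 3 (5,0) count=1: revealed 1 new [(5,0)] -> total=7
Click 4 (1,1) count=1: revealed 0 new [(none)] -> total=7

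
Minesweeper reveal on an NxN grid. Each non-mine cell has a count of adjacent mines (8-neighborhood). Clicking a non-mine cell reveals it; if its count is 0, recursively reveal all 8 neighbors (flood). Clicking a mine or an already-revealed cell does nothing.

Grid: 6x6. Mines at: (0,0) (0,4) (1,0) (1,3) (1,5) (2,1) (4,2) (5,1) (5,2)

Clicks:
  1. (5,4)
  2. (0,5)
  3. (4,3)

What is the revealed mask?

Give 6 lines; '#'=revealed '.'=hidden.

Click 1 (5,4) count=0: revealed 12 new [(2,3) (2,4) (2,5) (3,3) (3,4) (3,5) (4,3) (4,4) (4,5) (5,3) (5,4) (5,5)] -> total=12
Click 2 (0,5) count=2: revealed 1 new [(0,5)] -> total=13
Click 3 (4,3) count=2: revealed 0 new [(none)] -> total=13

Answer: .....#
......
...###
...###
...###
...###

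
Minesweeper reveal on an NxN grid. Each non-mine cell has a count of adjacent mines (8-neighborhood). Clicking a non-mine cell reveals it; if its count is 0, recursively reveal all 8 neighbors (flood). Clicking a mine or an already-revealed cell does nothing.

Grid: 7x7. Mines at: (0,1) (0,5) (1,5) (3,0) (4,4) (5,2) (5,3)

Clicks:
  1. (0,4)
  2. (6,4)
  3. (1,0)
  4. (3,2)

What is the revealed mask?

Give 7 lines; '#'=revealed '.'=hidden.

Answer: ..###..
#####..
.####..
.####..
.###...
.......
....#..

Derivation:
Click 1 (0,4) count=2: revealed 1 new [(0,4)] -> total=1
Click 2 (6,4) count=1: revealed 1 new [(6,4)] -> total=2
Click 3 (1,0) count=1: revealed 1 new [(1,0)] -> total=3
Click 4 (3,2) count=0: revealed 17 new [(0,2) (0,3) (1,1) (1,2) (1,3) (1,4) (2,1) (2,2) (2,3) (2,4) (3,1) (3,2) (3,3) (3,4) (4,1) (4,2) (4,3)] -> total=20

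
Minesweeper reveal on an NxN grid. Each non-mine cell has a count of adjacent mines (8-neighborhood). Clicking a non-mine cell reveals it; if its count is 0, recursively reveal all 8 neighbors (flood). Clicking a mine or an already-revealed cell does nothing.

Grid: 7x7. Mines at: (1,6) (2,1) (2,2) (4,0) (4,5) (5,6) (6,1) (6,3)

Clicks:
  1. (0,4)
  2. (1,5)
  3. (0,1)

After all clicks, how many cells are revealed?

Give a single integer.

Answer: 18

Derivation:
Click 1 (0,4) count=0: revealed 18 new [(0,0) (0,1) (0,2) (0,3) (0,4) (0,5) (1,0) (1,1) (1,2) (1,3) (1,4) (1,5) (2,3) (2,4) (2,5) (3,3) (3,4) (3,5)] -> total=18
Click 2 (1,5) count=1: revealed 0 new [(none)] -> total=18
Click 3 (0,1) count=0: revealed 0 new [(none)] -> total=18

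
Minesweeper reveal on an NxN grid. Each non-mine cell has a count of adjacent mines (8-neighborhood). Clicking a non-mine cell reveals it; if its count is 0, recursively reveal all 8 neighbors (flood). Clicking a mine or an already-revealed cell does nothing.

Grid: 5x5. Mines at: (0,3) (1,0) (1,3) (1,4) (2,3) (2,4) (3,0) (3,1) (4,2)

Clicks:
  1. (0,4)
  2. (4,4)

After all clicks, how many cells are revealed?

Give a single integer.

Answer: 5

Derivation:
Click 1 (0,4) count=3: revealed 1 new [(0,4)] -> total=1
Click 2 (4,4) count=0: revealed 4 new [(3,3) (3,4) (4,3) (4,4)] -> total=5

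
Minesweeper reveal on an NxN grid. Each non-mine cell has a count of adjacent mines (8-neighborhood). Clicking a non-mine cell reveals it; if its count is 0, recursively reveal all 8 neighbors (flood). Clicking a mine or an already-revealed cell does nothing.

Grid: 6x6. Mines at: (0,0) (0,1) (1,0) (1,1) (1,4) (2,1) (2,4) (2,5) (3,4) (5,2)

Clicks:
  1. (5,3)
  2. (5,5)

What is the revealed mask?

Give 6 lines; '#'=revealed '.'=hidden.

Answer: ......
......
......
......
...###
...###

Derivation:
Click 1 (5,3) count=1: revealed 1 new [(5,3)] -> total=1
Click 2 (5,5) count=0: revealed 5 new [(4,3) (4,4) (4,5) (5,4) (5,5)] -> total=6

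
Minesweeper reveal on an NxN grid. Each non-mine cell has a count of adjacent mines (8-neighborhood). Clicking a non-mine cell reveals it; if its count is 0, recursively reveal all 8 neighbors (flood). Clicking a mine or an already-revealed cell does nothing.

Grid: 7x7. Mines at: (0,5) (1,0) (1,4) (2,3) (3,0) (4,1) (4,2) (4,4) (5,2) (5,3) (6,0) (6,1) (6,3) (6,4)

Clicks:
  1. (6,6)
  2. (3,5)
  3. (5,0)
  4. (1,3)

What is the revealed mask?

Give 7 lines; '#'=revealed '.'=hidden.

Click 1 (6,6) count=0: revealed 12 new [(1,5) (1,6) (2,5) (2,6) (3,5) (3,6) (4,5) (4,6) (5,5) (5,6) (6,5) (6,6)] -> total=12
Click 2 (3,5) count=1: revealed 0 new [(none)] -> total=12
Click 3 (5,0) count=3: revealed 1 new [(5,0)] -> total=13
Click 4 (1,3) count=2: revealed 1 new [(1,3)] -> total=14

Answer: .......
...#.##
.....##
.....##
.....##
#....##
.....##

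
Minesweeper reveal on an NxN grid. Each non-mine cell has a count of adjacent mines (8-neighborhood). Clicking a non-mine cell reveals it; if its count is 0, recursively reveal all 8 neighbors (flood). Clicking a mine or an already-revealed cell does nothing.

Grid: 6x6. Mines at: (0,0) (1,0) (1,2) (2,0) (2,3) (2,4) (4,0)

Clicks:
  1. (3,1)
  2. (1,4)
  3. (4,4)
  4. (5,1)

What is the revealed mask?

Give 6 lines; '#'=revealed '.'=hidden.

Click 1 (3,1) count=2: revealed 1 new [(3,1)] -> total=1
Click 2 (1,4) count=2: revealed 1 new [(1,4)] -> total=2
Click 3 (4,4) count=0: revealed 14 new [(3,2) (3,3) (3,4) (3,5) (4,1) (4,2) (4,3) (4,4) (4,5) (5,1) (5,2) (5,3) (5,4) (5,5)] -> total=16
Click 4 (5,1) count=1: revealed 0 new [(none)] -> total=16

Answer: ......
....#.
......
.#####
.#####
.#####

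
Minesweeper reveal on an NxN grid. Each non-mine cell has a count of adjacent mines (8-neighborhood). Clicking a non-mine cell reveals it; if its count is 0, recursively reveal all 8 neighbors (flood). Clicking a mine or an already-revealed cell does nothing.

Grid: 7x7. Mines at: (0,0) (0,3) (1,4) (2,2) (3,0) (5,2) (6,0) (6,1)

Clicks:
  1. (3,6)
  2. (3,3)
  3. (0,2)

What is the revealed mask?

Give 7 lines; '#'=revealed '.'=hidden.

Answer: ..#..##
.....##
...####
...####
...####
...####
...####

Derivation:
Click 1 (3,6) count=0: revealed 24 new [(0,5) (0,6) (1,5) (1,6) (2,3) (2,4) (2,5) (2,6) (3,3) (3,4) (3,5) (3,6) (4,3) (4,4) (4,5) (4,6) (5,3) (5,4) (5,5) (5,6) (6,3) (6,4) (6,5) (6,6)] -> total=24
Click 2 (3,3) count=1: revealed 0 new [(none)] -> total=24
Click 3 (0,2) count=1: revealed 1 new [(0,2)] -> total=25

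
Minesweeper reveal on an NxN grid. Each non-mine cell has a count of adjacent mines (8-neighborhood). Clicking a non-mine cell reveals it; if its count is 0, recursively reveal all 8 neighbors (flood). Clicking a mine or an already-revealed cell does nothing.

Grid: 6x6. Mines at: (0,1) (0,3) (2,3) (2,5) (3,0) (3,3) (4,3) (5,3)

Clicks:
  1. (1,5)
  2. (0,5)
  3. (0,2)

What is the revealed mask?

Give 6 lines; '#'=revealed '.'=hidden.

Answer: ..#.##
....##
......
......
......
......

Derivation:
Click 1 (1,5) count=1: revealed 1 new [(1,5)] -> total=1
Click 2 (0,5) count=0: revealed 3 new [(0,4) (0,5) (1,4)] -> total=4
Click 3 (0,2) count=2: revealed 1 new [(0,2)] -> total=5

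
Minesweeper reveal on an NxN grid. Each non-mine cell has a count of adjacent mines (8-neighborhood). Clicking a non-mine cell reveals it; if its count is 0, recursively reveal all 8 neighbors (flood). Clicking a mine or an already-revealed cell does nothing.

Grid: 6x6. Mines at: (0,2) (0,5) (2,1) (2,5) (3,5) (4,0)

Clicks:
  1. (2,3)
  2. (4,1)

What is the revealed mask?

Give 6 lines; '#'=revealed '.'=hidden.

Click 1 (2,3) count=0: revealed 20 new [(1,2) (1,3) (1,4) (2,2) (2,3) (2,4) (3,1) (3,2) (3,3) (3,4) (4,1) (4,2) (4,3) (4,4) (4,5) (5,1) (5,2) (5,3) (5,4) (5,5)] -> total=20
Click 2 (4,1) count=1: revealed 0 new [(none)] -> total=20

Answer: ......
..###.
..###.
.####.
.#####
.#####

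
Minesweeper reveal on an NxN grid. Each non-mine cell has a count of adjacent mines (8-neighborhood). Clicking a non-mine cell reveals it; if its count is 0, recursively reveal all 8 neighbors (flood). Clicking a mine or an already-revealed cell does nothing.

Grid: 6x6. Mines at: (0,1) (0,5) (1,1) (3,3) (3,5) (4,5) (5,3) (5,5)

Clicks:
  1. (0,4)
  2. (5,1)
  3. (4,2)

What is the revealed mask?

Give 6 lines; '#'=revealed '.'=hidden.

Answer: ....#.
......
###...
###...
###...
###...

Derivation:
Click 1 (0,4) count=1: revealed 1 new [(0,4)] -> total=1
Click 2 (5,1) count=0: revealed 12 new [(2,0) (2,1) (2,2) (3,0) (3,1) (3,2) (4,0) (4,1) (4,2) (5,0) (5,1) (5,2)] -> total=13
Click 3 (4,2) count=2: revealed 0 new [(none)] -> total=13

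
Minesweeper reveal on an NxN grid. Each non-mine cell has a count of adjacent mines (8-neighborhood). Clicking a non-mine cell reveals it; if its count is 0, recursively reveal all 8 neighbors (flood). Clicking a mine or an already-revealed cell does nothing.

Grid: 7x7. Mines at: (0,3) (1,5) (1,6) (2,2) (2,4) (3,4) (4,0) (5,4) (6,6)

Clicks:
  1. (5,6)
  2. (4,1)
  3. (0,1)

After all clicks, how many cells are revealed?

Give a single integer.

Answer: 12

Derivation:
Click 1 (5,6) count=1: revealed 1 new [(5,6)] -> total=1
Click 2 (4,1) count=1: revealed 1 new [(4,1)] -> total=2
Click 3 (0,1) count=0: revealed 10 new [(0,0) (0,1) (0,2) (1,0) (1,1) (1,2) (2,0) (2,1) (3,0) (3,1)] -> total=12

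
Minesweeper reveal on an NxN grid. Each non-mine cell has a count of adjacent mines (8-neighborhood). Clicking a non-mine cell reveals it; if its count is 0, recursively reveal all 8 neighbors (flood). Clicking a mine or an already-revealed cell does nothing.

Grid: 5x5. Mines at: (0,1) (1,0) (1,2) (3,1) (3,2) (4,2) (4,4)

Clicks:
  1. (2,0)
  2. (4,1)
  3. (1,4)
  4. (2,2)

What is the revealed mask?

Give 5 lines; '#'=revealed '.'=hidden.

Click 1 (2,0) count=2: revealed 1 new [(2,0)] -> total=1
Click 2 (4,1) count=3: revealed 1 new [(4,1)] -> total=2
Click 3 (1,4) count=0: revealed 8 new [(0,3) (0,4) (1,3) (1,4) (2,3) (2,4) (3,3) (3,4)] -> total=10
Click 4 (2,2) count=3: revealed 1 new [(2,2)] -> total=11

Answer: ...##
...##
#.###
...##
.#...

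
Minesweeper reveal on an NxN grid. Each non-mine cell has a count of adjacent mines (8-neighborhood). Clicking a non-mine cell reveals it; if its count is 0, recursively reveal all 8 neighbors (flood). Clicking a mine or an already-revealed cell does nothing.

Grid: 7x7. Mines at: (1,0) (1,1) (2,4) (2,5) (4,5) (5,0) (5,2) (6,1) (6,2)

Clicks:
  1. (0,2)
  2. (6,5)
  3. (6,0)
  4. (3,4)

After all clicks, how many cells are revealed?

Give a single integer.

Click 1 (0,2) count=1: revealed 1 new [(0,2)] -> total=1
Click 2 (6,5) count=0: revealed 8 new [(5,3) (5,4) (5,5) (5,6) (6,3) (6,4) (6,5) (6,6)] -> total=9
Click 3 (6,0) count=2: revealed 1 new [(6,0)] -> total=10
Click 4 (3,4) count=3: revealed 1 new [(3,4)] -> total=11

Answer: 11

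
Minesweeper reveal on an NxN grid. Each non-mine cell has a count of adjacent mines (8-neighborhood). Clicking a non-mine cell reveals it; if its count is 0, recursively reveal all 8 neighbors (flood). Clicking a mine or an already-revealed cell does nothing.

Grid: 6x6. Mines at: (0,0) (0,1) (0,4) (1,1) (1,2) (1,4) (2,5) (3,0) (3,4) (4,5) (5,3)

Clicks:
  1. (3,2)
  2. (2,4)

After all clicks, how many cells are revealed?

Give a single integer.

Answer: 10

Derivation:
Click 1 (3,2) count=0: revealed 9 new [(2,1) (2,2) (2,3) (3,1) (3,2) (3,3) (4,1) (4,2) (4,3)] -> total=9
Click 2 (2,4) count=3: revealed 1 new [(2,4)] -> total=10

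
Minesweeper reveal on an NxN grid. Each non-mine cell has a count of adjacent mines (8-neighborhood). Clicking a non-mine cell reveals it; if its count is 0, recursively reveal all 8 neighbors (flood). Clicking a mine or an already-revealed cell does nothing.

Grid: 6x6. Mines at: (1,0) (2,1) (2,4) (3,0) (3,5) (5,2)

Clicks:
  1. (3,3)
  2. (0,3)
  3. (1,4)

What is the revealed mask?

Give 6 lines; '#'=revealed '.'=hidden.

Click 1 (3,3) count=1: revealed 1 new [(3,3)] -> total=1
Click 2 (0,3) count=0: revealed 10 new [(0,1) (0,2) (0,3) (0,4) (0,5) (1,1) (1,2) (1,3) (1,4) (1,5)] -> total=11
Click 3 (1,4) count=1: revealed 0 new [(none)] -> total=11

Answer: .#####
.#####
......
...#..
......
......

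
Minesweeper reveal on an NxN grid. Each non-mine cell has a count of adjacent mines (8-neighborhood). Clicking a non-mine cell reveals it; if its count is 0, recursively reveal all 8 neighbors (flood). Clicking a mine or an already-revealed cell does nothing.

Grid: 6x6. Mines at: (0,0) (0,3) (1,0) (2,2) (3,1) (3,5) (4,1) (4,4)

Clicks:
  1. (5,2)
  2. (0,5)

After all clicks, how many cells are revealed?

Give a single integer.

Answer: 7

Derivation:
Click 1 (5,2) count=1: revealed 1 new [(5,2)] -> total=1
Click 2 (0,5) count=0: revealed 6 new [(0,4) (0,5) (1,4) (1,5) (2,4) (2,5)] -> total=7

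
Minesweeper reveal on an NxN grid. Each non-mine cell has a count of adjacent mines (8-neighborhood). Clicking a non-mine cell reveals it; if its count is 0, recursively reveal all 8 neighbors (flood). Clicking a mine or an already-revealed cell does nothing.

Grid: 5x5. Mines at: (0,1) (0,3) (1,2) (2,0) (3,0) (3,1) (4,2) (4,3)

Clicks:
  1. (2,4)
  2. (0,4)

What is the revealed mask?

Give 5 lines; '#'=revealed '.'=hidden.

Answer: ....#
...##
...##
...##
.....

Derivation:
Click 1 (2,4) count=0: revealed 6 new [(1,3) (1,4) (2,3) (2,4) (3,3) (3,4)] -> total=6
Click 2 (0,4) count=1: revealed 1 new [(0,4)] -> total=7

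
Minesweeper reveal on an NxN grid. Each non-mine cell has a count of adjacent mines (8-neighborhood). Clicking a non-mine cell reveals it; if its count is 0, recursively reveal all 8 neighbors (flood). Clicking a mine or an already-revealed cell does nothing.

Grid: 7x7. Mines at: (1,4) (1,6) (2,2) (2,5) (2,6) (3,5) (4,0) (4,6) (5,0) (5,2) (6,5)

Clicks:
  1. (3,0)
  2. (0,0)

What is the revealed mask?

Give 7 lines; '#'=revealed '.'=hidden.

Answer: ####...
####...
##.....
##.....
.......
.......
.......

Derivation:
Click 1 (3,0) count=1: revealed 1 new [(3,0)] -> total=1
Click 2 (0,0) count=0: revealed 11 new [(0,0) (0,1) (0,2) (0,3) (1,0) (1,1) (1,2) (1,3) (2,0) (2,1) (3,1)] -> total=12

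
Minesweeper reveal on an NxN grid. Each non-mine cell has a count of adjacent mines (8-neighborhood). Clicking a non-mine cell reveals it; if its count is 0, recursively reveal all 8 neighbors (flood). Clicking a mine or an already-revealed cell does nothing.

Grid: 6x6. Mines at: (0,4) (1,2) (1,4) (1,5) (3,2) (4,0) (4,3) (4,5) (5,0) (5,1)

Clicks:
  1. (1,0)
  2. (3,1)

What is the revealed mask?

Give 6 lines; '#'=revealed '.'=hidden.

Click 1 (1,0) count=0: revealed 8 new [(0,0) (0,1) (1,0) (1,1) (2,0) (2,1) (3,0) (3,1)] -> total=8
Click 2 (3,1) count=2: revealed 0 new [(none)] -> total=8

Answer: ##....
##....
##....
##....
......
......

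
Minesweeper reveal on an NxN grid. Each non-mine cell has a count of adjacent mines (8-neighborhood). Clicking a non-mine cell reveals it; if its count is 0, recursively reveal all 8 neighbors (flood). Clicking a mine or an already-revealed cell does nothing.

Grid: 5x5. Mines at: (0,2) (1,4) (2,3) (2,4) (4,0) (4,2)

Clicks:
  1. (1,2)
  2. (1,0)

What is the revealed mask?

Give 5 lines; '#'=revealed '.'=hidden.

Answer: ##...
###..
###..
###..
.....

Derivation:
Click 1 (1,2) count=2: revealed 1 new [(1,2)] -> total=1
Click 2 (1,0) count=0: revealed 10 new [(0,0) (0,1) (1,0) (1,1) (2,0) (2,1) (2,2) (3,0) (3,1) (3,2)] -> total=11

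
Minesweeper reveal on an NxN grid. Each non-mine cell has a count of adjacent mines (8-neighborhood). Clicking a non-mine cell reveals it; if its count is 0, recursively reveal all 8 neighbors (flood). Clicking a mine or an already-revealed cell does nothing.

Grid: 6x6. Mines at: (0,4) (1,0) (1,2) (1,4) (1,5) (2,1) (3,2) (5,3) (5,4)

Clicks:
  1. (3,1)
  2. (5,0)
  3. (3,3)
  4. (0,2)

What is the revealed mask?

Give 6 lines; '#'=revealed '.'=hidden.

Answer: ..#...
......
......
##.#..
###...
###...

Derivation:
Click 1 (3,1) count=2: revealed 1 new [(3,1)] -> total=1
Click 2 (5,0) count=0: revealed 7 new [(3,0) (4,0) (4,1) (4,2) (5,0) (5,1) (5,2)] -> total=8
Click 3 (3,3) count=1: revealed 1 new [(3,3)] -> total=9
Click 4 (0,2) count=1: revealed 1 new [(0,2)] -> total=10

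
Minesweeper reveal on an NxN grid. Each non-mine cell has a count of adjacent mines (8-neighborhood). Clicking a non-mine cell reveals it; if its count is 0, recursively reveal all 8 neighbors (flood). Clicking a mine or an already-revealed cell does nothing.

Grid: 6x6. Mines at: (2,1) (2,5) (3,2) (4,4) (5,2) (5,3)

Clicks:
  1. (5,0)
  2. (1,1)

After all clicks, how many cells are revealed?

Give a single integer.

Answer: 7

Derivation:
Click 1 (5,0) count=0: revealed 6 new [(3,0) (3,1) (4,0) (4,1) (5,0) (5,1)] -> total=6
Click 2 (1,1) count=1: revealed 1 new [(1,1)] -> total=7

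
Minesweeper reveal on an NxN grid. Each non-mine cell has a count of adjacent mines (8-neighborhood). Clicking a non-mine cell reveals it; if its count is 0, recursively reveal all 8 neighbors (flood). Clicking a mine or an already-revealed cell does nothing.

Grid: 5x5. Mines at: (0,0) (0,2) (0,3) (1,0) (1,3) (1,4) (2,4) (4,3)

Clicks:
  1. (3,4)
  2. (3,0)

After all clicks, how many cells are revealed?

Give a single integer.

Click 1 (3,4) count=2: revealed 1 new [(3,4)] -> total=1
Click 2 (3,0) count=0: revealed 9 new [(2,0) (2,1) (2,2) (3,0) (3,1) (3,2) (4,0) (4,1) (4,2)] -> total=10

Answer: 10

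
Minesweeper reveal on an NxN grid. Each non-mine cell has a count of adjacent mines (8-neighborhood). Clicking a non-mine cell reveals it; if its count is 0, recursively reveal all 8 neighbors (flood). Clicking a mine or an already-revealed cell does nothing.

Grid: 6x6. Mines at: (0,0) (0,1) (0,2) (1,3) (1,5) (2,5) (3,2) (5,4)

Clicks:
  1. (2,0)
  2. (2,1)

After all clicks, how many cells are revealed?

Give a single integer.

Click 1 (2,0) count=0: revealed 14 new [(1,0) (1,1) (2,0) (2,1) (3,0) (3,1) (4,0) (4,1) (4,2) (4,3) (5,0) (5,1) (5,2) (5,3)] -> total=14
Click 2 (2,1) count=1: revealed 0 new [(none)] -> total=14

Answer: 14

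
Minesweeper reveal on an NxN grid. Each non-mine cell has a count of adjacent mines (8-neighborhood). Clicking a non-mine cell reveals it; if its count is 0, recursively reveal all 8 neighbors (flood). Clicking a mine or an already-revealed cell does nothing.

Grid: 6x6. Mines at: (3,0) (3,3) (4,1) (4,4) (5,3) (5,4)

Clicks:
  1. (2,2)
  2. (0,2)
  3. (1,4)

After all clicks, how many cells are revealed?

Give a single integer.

Answer: 20

Derivation:
Click 1 (2,2) count=1: revealed 1 new [(2,2)] -> total=1
Click 2 (0,2) count=0: revealed 19 new [(0,0) (0,1) (0,2) (0,3) (0,4) (0,5) (1,0) (1,1) (1,2) (1,3) (1,4) (1,5) (2,0) (2,1) (2,3) (2,4) (2,5) (3,4) (3,5)] -> total=20
Click 3 (1,4) count=0: revealed 0 new [(none)] -> total=20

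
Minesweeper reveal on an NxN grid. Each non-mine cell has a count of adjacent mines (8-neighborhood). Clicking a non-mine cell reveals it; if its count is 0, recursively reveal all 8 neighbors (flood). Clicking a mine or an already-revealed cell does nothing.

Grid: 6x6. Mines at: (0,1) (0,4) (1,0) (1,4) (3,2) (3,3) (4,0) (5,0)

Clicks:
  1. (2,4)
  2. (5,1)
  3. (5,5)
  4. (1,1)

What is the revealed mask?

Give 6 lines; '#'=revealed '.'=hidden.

Answer: ......
.#....
....##
....##
.#####
.#####

Derivation:
Click 1 (2,4) count=2: revealed 1 new [(2,4)] -> total=1
Click 2 (5,1) count=2: revealed 1 new [(5,1)] -> total=2
Click 3 (5,5) count=0: revealed 12 new [(2,5) (3,4) (3,5) (4,1) (4,2) (4,3) (4,4) (4,5) (5,2) (5,3) (5,4) (5,5)] -> total=14
Click 4 (1,1) count=2: revealed 1 new [(1,1)] -> total=15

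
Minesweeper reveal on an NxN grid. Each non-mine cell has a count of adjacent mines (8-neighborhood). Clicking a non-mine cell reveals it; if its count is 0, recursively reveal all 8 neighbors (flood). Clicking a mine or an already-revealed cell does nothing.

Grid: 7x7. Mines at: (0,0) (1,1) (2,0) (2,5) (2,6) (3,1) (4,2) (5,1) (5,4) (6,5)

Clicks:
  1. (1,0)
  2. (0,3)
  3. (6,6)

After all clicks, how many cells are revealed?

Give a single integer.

Answer: 18

Derivation:
Click 1 (1,0) count=3: revealed 1 new [(1,0)] -> total=1
Click 2 (0,3) count=0: revealed 16 new [(0,2) (0,3) (0,4) (0,5) (0,6) (1,2) (1,3) (1,4) (1,5) (1,6) (2,2) (2,3) (2,4) (3,2) (3,3) (3,4)] -> total=17
Click 3 (6,6) count=1: revealed 1 new [(6,6)] -> total=18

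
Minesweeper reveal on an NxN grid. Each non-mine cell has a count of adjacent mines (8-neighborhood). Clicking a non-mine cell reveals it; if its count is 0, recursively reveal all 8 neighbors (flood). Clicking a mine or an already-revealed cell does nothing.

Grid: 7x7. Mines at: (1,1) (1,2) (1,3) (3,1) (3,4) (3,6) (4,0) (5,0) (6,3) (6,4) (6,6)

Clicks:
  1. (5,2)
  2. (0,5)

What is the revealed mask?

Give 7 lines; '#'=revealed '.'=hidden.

Click 1 (5,2) count=1: revealed 1 new [(5,2)] -> total=1
Click 2 (0,5) count=0: revealed 9 new [(0,4) (0,5) (0,6) (1,4) (1,5) (1,6) (2,4) (2,5) (2,6)] -> total=10

Answer: ....###
....###
....###
.......
.......
..#....
.......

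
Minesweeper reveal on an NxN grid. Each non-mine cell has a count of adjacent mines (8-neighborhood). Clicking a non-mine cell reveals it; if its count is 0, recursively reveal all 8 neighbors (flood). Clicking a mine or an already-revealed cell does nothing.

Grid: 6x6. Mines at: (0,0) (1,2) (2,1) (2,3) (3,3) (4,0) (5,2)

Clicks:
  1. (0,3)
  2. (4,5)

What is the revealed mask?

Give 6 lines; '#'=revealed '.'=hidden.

Answer: ...###
...###
....##
....##
...###
...###

Derivation:
Click 1 (0,3) count=1: revealed 1 new [(0,3)] -> total=1
Click 2 (4,5) count=0: revealed 15 new [(0,4) (0,5) (1,3) (1,4) (1,5) (2,4) (2,5) (3,4) (3,5) (4,3) (4,4) (4,5) (5,3) (5,4) (5,5)] -> total=16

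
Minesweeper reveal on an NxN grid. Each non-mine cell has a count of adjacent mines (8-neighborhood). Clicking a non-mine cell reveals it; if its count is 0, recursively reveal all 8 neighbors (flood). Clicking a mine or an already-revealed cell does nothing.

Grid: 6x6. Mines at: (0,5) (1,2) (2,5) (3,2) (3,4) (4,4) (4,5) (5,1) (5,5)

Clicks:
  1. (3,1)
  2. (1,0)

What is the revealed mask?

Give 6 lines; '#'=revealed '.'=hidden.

Click 1 (3,1) count=1: revealed 1 new [(3,1)] -> total=1
Click 2 (1,0) count=0: revealed 9 new [(0,0) (0,1) (1,0) (1,1) (2,0) (2,1) (3,0) (4,0) (4,1)] -> total=10

Answer: ##....
##....
##....
##....
##....
......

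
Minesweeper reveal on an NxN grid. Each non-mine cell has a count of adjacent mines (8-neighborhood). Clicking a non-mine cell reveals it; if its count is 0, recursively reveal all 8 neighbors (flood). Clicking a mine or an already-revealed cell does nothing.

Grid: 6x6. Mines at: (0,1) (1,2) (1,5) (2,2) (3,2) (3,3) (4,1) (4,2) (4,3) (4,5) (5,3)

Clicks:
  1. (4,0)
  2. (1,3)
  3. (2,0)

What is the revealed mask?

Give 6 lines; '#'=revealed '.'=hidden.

Click 1 (4,0) count=1: revealed 1 new [(4,0)] -> total=1
Click 2 (1,3) count=2: revealed 1 new [(1,3)] -> total=2
Click 3 (2,0) count=0: revealed 6 new [(1,0) (1,1) (2,0) (2,1) (3,0) (3,1)] -> total=8

Answer: ......
##.#..
##....
##....
#.....
......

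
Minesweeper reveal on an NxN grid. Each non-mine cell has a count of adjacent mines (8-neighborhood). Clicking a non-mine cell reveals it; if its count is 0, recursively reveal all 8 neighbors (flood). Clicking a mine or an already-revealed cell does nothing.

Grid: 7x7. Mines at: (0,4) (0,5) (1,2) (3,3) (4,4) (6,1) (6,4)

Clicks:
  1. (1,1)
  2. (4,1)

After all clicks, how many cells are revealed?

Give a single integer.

Click 1 (1,1) count=1: revealed 1 new [(1,1)] -> total=1
Click 2 (4,1) count=0: revealed 15 new [(0,0) (0,1) (1,0) (2,0) (2,1) (2,2) (3,0) (3,1) (3,2) (4,0) (4,1) (4,2) (5,0) (5,1) (5,2)] -> total=16

Answer: 16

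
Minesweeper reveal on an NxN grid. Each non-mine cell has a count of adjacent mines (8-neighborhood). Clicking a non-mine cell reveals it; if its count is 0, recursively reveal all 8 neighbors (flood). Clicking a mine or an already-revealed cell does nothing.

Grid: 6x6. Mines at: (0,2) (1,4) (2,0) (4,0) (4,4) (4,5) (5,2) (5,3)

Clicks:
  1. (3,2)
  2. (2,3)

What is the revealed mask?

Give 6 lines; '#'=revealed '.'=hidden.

Click 1 (3,2) count=0: revealed 12 new [(1,1) (1,2) (1,3) (2,1) (2,2) (2,3) (3,1) (3,2) (3,3) (4,1) (4,2) (4,3)] -> total=12
Click 2 (2,3) count=1: revealed 0 new [(none)] -> total=12

Answer: ......
.###..
.###..
.###..
.###..
......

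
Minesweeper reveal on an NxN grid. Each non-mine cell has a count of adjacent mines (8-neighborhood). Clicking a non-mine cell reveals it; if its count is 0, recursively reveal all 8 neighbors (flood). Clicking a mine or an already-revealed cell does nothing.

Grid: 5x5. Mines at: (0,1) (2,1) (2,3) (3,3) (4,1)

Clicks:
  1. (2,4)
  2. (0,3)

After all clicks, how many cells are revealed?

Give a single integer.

Click 1 (2,4) count=2: revealed 1 new [(2,4)] -> total=1
Click 2 (0,3) count=0: revealed 6 new [(0,2) (0,3) (0,4) (1,2) (1,3) (1,4)] -> total=7

Answer: 7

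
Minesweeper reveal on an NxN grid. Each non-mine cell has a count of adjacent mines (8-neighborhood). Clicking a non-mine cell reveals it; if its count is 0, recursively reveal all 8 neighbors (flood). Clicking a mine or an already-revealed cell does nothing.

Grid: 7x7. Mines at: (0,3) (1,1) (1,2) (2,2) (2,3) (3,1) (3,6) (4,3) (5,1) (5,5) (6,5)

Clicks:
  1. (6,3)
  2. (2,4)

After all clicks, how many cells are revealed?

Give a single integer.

Click 1 (6,3) count=0: revealed 6 new [(5,2) (5,3) (5,4) (6,2) (6,3) (6,4)] -> total=6
Click 2 (2,4) count=1: revealed 1 new [(2,4)] -> total=7

Answer: 7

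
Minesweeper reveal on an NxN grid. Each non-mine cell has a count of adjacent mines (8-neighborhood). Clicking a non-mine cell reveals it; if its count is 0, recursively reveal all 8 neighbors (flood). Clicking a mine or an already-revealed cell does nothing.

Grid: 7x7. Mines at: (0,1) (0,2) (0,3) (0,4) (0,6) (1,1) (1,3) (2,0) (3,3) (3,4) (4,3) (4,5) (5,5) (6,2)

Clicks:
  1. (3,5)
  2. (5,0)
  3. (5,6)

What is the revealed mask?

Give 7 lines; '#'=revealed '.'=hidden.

Click 1 (3,5) count=2: revealed 1 new [(3,5)] -> total=1
Click 2 (5,0) count=0: revealed 11 new [(3,0) (3,1) (3,2) (4,0) (4,1) (4,2) (5,0) (5,1) (5,2) (6,0) (6,1)] -> total=12
Click 3 (5,6) count=2: revealed 1 new [(5,6)] -> total=13

Answer: .......
.......
.......
###..#.
###....
###...#
##.....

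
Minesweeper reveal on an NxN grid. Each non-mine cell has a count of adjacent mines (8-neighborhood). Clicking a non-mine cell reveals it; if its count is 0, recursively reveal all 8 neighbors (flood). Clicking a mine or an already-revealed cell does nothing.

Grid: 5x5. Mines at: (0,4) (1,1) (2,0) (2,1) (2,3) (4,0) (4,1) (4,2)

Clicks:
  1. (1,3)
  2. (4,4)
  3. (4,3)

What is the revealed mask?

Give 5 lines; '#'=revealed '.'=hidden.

Answer: .....
...#.
.....
...##
...##

Derivation:
Click 1 (1,3) count=2: revealed 1 new [(1,3)] -> total=1
Click 2 (4,4) count=0: revealed 4 new [(3,3) (3,4) (4,3) (4,4)] -> total=5
Click 3 (4,3) count=1: revealed 0 new [(none)] -> total=5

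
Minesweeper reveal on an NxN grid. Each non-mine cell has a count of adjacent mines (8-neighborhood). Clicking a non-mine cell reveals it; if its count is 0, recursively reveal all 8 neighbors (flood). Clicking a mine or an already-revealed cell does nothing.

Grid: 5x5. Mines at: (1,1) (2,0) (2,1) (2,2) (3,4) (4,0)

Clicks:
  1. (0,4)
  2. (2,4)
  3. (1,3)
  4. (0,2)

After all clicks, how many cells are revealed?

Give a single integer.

Click 1 (0,4) count=0: revealed 8 new [(0,2) (0,3) (0,4) (1,2) (1,3) (1,4) (2,3) (2,4)] -> total=8
Click 2 (2,4) count=1: revealed 0 new [(none)] -> total=8
Click 3 (1,3) count=1: revealed 0 new [(none)] -> total=8
Click 4 (0,2) count=1: revealed 0 new [(none)] -> total=8

Answer: 8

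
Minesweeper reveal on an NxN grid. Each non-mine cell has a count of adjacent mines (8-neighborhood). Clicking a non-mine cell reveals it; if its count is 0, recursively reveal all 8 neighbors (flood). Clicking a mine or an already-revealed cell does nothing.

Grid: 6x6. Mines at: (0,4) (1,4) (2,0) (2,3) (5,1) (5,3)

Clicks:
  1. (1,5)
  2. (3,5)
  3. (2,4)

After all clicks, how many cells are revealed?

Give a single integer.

Answer: 9

Derivation:
Click 1 (1,5) count=2: revealed 1 new [(1,5)] -> total=1
Click 2 (3,5) count=0: revealed 8 new [(2,4) (2,5) (3,4) (3,5) (4,4) (4,5) (5,4) (5,5)] -> total=9
Click 3 (2,4) count=2: revealed 0 new [(none)] -> total=9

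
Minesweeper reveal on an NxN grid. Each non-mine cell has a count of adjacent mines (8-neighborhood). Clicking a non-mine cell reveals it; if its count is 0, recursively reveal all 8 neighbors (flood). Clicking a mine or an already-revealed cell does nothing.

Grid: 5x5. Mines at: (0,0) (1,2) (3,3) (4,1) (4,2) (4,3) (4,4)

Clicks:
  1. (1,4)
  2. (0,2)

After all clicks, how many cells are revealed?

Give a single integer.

Click 1 (1,4) count=0: revealed 6 new [(0,3) (0,4) (1,3) (1,4) (2,3) (2,4)] -> total=6
Click 2 (0,2) count=1: revealed 1 new [(0,2)] -> total=7

Answer: 7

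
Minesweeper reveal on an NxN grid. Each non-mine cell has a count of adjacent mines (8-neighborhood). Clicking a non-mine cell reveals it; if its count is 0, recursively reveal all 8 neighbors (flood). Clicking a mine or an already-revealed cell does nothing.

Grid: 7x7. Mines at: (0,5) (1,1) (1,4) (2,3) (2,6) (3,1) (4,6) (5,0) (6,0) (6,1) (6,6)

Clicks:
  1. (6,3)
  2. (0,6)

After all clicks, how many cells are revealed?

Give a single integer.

Click 1 (6,3) count=0: revealed 16 new [(3,2) (3,3) (3,4) (3,5) (4,2) (4,3) (4,4) (4,5) (5,2) (5,3) (5,4) (5,5) (6,2) (6,3) (6,4) (6,5)] -> total=16
Click 2 (0,6) count=1: revealed 1 new [(0,6)] -> total=17

Answer: 17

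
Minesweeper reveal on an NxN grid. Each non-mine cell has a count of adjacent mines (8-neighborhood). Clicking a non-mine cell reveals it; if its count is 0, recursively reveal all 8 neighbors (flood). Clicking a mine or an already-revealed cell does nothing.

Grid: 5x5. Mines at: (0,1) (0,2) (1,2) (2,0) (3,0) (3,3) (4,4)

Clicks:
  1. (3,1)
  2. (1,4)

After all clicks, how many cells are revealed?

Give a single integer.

Answer: 7

Derivation:
Click 1 (3,1) count=2: revealed 1 new [(3,1)] -> total=1
Click 2 (1,4) count=0: revealed 6 new [(0,3) (0,4) (1,3) (1,4) (2,3) (2,4)] -> total=7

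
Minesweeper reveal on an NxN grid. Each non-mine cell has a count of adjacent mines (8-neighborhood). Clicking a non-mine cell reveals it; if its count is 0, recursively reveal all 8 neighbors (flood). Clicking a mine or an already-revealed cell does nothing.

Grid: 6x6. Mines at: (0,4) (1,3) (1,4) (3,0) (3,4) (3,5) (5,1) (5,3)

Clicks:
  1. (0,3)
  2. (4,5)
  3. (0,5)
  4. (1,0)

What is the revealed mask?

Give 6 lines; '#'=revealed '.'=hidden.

Answer: ####.#
###...
###...
......
.....#
......

Derivation:
Click 1 (0,3) count=3: revealed 1 new [(0,3)] -> total=1
Click 2 (4,5) count=2: revealed 1 new [(4,5)] -> total=2
Click 3 (0,5) count=2: revealed 1 new [(0,5)] -> total=3
Click 4 (1,0) count=0: revealed 9 new [(0,0) (0,1) (0,2) (1,0) (1,1) (1,2) (2,0) (2,1) (2,2)] -> total=12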